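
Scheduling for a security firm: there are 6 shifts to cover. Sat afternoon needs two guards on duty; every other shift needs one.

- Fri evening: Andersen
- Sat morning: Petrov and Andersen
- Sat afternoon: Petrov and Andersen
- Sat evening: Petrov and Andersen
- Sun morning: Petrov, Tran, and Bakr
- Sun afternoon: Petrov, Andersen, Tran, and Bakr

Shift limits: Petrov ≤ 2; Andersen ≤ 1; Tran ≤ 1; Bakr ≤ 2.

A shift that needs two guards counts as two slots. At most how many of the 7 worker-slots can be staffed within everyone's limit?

Total capacity across all guards is 2+1+1+2 = 6, and 7 slots are needed, so at most 6 can be filled.
Shifts {Fri evening, Sat afternoon} need 3 slots but only Petrov and Andersen are available for them, supplying at most 2 — so at least 1 slot must go unfilled.
An assignment achieving 5: Fri evening→Andersen, Sat morning→Petrov, Sat afternoon→Petrov, Sun morning→Tran, Sun afternoon→Bakr.
Loads: Petrov 2/2, Andersen 1/1, Tran 1/1, Bakr 1/2.

5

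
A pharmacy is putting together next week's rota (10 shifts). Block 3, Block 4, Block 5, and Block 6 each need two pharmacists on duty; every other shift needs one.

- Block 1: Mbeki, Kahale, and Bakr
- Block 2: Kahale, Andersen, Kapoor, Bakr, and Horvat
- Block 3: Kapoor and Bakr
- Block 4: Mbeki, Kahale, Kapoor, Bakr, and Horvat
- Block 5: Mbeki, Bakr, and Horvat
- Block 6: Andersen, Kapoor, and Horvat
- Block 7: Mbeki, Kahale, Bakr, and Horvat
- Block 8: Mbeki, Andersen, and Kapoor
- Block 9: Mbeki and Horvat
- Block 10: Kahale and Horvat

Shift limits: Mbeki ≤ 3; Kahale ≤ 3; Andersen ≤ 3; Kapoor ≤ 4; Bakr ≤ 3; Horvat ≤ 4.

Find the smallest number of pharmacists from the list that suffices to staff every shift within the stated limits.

4

14 slots to fill and no one can take more than 4, so at least ⌈14/4⌉ = 4 pharmacists are needed.
Mbeki, Kapoor, Bakr, and Horvat alone can cover everything: Block 1→Mbeki, Block 2→Kapoor, Block 3→Kapoor+Bakr, Block 4→Kapoor+Horvat, Block 5→Bakr+Horvat, Block 6→Kapoor+Horvat, Block 7→Bakr, Block 8→Mbeki, Block 9→Mbeki, Block 10→Horvat.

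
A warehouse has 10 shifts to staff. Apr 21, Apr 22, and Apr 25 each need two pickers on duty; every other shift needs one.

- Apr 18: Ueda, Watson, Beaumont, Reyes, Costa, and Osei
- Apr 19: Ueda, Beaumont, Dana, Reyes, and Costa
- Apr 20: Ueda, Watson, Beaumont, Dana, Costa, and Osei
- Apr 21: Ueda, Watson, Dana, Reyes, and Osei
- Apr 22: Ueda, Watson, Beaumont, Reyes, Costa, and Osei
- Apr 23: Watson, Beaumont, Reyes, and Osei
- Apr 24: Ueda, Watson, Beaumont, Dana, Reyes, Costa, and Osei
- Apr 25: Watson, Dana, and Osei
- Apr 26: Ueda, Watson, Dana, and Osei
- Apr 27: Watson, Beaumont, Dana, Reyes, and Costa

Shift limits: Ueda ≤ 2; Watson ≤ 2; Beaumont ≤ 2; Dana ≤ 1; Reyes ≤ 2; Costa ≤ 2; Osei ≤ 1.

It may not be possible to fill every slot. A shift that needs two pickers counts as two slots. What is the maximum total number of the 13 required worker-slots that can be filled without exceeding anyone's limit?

12

Total capacity across all pickers is 2+2+2+1+2+2+1 = 12, and 13 slots are needed, so at most 12 can be filled.
An assignment achieving 12: Apr 18→Beaumont, Apr 19→Ueda, Apr 20→Costa, Apr 21→Reyes+Osei, Apr 22→Reyes+Costa, Apr 23→Watson, Apr 25→Watson+Dana, Apr 26→Ueda, Apr 27→Beaumont.
Loads: Ueda 2/2, Watson 2/2, Beaumont 2/2, Dana 1/1, Reyes 2/2, Costa 2/2, Osei 1/1.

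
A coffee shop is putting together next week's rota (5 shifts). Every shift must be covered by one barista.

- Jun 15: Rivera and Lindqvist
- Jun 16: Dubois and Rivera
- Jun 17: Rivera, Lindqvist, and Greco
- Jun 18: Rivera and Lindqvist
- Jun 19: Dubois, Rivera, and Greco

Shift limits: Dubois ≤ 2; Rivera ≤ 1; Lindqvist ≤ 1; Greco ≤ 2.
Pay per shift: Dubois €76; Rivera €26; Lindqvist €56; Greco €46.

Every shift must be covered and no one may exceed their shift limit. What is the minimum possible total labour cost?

Picking the cheapest available barista for each shift independently would cost €130, but that ignores the shift limits.
An optimal schedule: Jun 15→Rivera, Jun 16→Dubois, Jun 17→Greco, Jun 18→Lindqvist, Jun 19→Greco.
Total: 26 + 76 + 46 + 56 + 46 = €250.

€250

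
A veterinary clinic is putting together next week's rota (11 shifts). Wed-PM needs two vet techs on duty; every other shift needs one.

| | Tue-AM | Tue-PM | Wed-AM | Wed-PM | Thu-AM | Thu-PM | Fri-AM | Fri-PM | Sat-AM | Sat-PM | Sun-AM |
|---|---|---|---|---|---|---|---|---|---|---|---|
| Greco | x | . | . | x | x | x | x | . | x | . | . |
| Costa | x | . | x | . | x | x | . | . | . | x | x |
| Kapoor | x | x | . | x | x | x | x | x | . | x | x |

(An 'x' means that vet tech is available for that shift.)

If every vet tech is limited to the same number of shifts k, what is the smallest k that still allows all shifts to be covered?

4

With 3 vet techs and 12 worker-slots to fill, someone must work at least ⌈12/3⌉ = 4 shifts, so k ≥ 4.
k = 4 works: Tue-AM→Greco, Tue-PM→Kapoor, Wed-AM→Costa, Wed-PM→Greco+Kapoor, Thu-AM→Costa, Thu-PM→Kapoor, Fri-AM→Greco, Fri-PM→Kapoor, Sat-AM→Greco, Sat-PM→Costa, Sun-AM→Costa.
Loads: Greco 4, Costa 4, Kapoor 4 — all ≤ 4.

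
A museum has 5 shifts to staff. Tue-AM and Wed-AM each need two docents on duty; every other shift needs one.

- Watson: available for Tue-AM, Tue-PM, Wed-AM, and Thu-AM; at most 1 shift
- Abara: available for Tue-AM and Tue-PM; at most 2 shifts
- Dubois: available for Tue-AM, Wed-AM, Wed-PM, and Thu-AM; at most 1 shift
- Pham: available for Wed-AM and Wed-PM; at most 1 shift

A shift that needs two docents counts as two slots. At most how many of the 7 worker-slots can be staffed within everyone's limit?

5

Total capacity across all docents is 1+2+1+1 = 5, and 7 slots are needed, so at most 5 can be filled.
An assignment achieving 5: Tue-AM→Abara, Tue-PM→Abara, Wed-AM→Pham, Wed-PM→Dubois, Thu-AM→Watson.
Loads: Watson 1/1, Abara 2/2, Dubois 1/1, Pham 1/1.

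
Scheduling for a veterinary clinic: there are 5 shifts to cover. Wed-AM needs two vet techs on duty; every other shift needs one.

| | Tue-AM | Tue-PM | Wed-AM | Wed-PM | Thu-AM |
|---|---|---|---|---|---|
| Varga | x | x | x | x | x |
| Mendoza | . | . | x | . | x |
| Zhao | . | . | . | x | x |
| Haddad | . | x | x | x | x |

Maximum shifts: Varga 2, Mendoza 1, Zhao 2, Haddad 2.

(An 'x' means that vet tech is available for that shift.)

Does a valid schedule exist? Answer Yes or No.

Tue-AM can only be covered by Varga, so that assignment is forced.
One valid schedule: Tue-AM→Varga, Tue-PM→Varga, Wed-AM→Mendoza+Haddad, Wed-PM→Zhao, Thu-AM→Zhao.
Loads: Varga 2/2, Mendoza 1/1, Zhao 2/2, Haddad 1/2 — all within limits.

Yes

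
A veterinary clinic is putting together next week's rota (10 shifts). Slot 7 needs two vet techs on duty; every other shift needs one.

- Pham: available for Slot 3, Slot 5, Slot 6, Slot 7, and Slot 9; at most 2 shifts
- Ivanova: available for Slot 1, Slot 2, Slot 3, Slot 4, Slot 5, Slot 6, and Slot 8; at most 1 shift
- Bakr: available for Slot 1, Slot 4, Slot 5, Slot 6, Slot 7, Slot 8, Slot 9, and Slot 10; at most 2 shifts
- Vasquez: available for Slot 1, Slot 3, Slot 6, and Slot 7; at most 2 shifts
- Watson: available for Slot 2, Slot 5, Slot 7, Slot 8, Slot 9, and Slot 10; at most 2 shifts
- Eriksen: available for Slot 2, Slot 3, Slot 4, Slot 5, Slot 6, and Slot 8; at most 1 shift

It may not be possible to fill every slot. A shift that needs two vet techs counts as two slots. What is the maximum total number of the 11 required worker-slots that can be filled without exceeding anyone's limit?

10

Total capacity across all vet techs is 2+1+2+2+2+1 = 10, and 11 slots are needed, so at most 10 can be filled.
An assignment achieving 10: Slot 1→Ivanova, Slot 2→Watson, Slot 3→Pham, Slot 4→Bakr, Slot 6→Vasquez, Slot 7→Vasquez+Watson, Slot 8→Eriksen, Slot 9→Pham, Slot 10→Bakr.
Loads: Pham 2/2, Ivanova 1/1, Bakr 2/2, Vasquez 2/2, Watson 2/2, Eriksen 1/1.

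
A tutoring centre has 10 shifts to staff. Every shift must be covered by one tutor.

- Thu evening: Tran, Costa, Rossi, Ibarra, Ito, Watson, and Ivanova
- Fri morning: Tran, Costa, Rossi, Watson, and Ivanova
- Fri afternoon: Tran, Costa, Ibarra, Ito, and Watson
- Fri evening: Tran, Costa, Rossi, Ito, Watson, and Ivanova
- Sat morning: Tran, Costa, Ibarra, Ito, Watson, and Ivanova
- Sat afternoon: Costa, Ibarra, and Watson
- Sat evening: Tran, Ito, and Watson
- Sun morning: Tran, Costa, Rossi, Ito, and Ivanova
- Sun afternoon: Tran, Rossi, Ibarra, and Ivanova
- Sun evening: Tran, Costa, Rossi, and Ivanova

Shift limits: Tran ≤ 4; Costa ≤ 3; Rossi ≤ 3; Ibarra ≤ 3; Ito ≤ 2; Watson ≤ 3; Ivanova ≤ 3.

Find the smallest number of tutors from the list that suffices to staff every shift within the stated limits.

3

10 slots to fill and no one can take more than 4, so at least ⌈10/4⌉ = 3 tutors are needed.
Tran, Costa, and Rossi alone can cover everything: Thu evening→Costa, Fri morning→Costa, Fri afternoon→Tran, Fri evening→Rossi, Sat morning→Tran, Sat afternoon→Costa, Sat evening→Tran, Sun morning→Rossi, Sun afternoon→Tran, Sun evening→Rossi.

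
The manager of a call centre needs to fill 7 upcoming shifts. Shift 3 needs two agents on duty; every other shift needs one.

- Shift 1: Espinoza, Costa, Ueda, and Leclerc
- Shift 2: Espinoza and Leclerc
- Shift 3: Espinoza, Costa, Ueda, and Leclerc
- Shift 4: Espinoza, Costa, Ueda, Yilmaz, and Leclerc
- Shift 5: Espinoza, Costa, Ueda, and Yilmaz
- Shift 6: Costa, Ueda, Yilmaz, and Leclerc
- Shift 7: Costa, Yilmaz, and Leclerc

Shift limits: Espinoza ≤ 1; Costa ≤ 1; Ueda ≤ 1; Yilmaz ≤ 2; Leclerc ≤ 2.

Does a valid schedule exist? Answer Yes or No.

No

Total capacity is 1+1+1+2+2 = 7 but 8 worker-slots are needed — infeasible.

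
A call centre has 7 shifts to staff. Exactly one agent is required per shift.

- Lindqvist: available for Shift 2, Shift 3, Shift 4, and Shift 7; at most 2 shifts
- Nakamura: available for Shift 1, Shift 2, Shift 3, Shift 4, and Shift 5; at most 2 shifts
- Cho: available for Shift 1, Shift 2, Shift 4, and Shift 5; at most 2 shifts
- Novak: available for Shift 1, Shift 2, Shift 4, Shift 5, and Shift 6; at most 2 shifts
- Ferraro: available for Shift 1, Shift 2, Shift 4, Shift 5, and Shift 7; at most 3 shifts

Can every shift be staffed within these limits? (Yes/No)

Shift 6 can only be covered by Novak, so that assignment is forced.
One valid schedule: Shift 1→Nakamura, Shift 2→Cho, Shift 3→Lindqvist, Shift 4→Cho, Shift 5→Nakamura, Shift 6→Novak, Shift 7→Lindqvist.
Loads: Lindqvist 2/2, Nakamura 2/2, Cho 2/2, Novak 1/2, Ferraro 0/3 — all within limits.

Yes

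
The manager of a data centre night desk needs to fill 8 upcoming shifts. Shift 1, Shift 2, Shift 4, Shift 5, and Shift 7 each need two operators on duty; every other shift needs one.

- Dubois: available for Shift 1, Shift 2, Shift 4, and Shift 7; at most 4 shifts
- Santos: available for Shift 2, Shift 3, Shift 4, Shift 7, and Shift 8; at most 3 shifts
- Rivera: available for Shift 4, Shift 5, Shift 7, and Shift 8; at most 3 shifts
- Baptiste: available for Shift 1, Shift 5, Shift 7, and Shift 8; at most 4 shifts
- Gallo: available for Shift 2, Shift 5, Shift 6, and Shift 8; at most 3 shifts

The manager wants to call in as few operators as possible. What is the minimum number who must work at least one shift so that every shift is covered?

4

13 slots to fill and no one can take more than 4, so at least ⌈13/4⌉ = 4 operators are needed.
Dubois, Santos, Baptiste, and Gallo alone can cover everything: Shift 1→Dubois+Baptiste, Shift 2→Dubois+Santos, Shift 3→Santos, Shift 4→Dubois+Santos, Shift 5→Baptiste+Gallo, Shift 6→Gallo, Shift 7→Dubois+Baptiste, Shift 8→Baptiste.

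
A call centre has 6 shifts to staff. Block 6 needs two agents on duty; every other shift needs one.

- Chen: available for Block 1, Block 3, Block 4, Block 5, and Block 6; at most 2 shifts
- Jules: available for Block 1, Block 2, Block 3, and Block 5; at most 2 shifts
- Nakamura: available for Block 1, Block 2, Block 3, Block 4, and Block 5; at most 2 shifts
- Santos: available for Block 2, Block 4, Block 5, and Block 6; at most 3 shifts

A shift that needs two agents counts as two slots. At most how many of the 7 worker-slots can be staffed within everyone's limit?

7

Total capacity across all agents is 2+2+2+3 = 9, and 7 slots are needed, so at most 7 can be filled.
An assignment achieving 7: Block 1→Chen, Block 2→Jules, Block 3→Jules, Block 4→Nakamura, Block 5→Nakamura, Block 6→Chen+Santos.
Loads: Chen 2/2, Jules 2/2, Nakamura 2/2, Santos 1/3.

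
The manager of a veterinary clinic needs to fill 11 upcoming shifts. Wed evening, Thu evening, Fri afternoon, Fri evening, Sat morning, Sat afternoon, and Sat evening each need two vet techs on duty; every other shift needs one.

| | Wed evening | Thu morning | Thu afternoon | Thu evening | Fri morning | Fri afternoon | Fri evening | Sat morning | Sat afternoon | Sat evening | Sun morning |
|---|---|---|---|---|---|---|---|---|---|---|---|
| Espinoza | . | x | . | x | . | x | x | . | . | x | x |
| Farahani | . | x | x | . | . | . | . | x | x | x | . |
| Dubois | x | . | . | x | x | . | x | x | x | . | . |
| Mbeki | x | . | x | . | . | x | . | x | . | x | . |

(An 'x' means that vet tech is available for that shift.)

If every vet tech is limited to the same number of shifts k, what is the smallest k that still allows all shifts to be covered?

With 4 vet techs and 18 worker-slots to fill, someone must work at least ⌈18/4⌉ = 5 shifts, so k ≥ 5.
k = 5 works: Wed evening→Dubois+Mbeki, Thu morning→Espinoza, Thu afternoon→Farahani, Thu evening→Espinoza+Dubois, Fri morning→Dubois, Fri afternoon→Espinoza+Mbeki, Fri evening→Espinoza+Dubois, Sat morning→Farahani+Mbeki, Sat afternoon→Farahani+Dubois, Sat evening→Farahani+Mbeki, Sun morning→Espinoza.
Loads: Espinoza 5, Farahani 4, Dubois 5, Mbeki 4 — all ≤ 5.

5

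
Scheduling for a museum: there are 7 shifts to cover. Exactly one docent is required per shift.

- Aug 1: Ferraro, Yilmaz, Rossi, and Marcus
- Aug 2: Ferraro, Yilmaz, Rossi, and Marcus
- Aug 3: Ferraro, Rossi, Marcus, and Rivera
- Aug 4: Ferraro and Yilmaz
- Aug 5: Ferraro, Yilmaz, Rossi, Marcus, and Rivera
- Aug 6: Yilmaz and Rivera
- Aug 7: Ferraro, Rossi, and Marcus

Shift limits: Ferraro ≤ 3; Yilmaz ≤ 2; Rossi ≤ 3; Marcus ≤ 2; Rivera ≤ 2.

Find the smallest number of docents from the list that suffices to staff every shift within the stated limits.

3

7 slots to fill and no one can take more than 3, so at least ⌈7/3⌉ = 3 docents are needed.
Ferraro, Yilmaz, and Rossi alone can cover everything: Aug 1→Yilmaz, Aug 2→Rossi, Aug 3→Ferraro, Aug 4→Ferraro, Aug 5→Rossi, Aug 6→Yilmaz, Aug 7→Ferraro.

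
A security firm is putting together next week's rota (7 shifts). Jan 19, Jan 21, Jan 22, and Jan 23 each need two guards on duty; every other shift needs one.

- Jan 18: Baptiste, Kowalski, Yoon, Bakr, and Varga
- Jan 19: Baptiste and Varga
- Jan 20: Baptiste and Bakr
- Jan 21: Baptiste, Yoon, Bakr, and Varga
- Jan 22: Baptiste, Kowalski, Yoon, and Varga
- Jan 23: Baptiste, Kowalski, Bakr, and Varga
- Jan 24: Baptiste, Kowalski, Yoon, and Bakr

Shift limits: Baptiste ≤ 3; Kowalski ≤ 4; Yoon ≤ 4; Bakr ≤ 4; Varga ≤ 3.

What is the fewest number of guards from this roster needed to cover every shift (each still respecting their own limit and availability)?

4

11 slots to fill and no one can take more than 4, so at least ⌈11/4⌉ = 3 guards are needed.
No set of 3 guards can cover every shift (each such set leaves at least one shift with no one available or exceeds a cap).
Baptiste, Kowalski, Yoon, and Varga alone can cover everything: Jan 18→Kowalski, Jan 19→Baptiste+Varga, Jan 20→Baptiste, Jan 21→Baptiste+Yoon, Jan 22→Kowalski+Yoon, Jan 23→Kowalski+Varga, Jan 24→Kowalski.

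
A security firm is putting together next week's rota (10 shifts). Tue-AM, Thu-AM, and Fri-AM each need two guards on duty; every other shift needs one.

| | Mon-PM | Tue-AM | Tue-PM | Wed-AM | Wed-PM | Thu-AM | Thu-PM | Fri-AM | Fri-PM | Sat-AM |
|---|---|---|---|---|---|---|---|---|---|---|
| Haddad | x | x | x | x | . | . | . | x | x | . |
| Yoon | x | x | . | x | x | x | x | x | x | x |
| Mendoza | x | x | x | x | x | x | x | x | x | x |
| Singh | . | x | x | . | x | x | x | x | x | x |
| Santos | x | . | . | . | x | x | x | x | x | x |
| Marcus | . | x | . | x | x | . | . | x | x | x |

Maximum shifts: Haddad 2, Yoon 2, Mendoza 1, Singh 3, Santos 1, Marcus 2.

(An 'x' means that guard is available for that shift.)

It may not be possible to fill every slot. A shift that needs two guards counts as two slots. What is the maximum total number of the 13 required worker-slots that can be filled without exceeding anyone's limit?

Total capacity across all guards is 2+2+1+3+1+2 = 11, and 13 slots are needed, so at most 11 can be filled.
An assignment achieving 11: Mon-PM→Haddad, Tue-AM→Singh+Marcus, Tue-PM→Haddad, Wed-AM→Yoon, Wed-PM→Singh, Thu-AM→Yoon+Mendoza, Thu-PM→Singh, Fri-AM→Marcus, Sat-AM→Santos.
Loads: Haddad 2/2, Yoon 2/2, Mendoza 1/1, Singh 3/3, Santos 1/1, Marcus 2/2.

11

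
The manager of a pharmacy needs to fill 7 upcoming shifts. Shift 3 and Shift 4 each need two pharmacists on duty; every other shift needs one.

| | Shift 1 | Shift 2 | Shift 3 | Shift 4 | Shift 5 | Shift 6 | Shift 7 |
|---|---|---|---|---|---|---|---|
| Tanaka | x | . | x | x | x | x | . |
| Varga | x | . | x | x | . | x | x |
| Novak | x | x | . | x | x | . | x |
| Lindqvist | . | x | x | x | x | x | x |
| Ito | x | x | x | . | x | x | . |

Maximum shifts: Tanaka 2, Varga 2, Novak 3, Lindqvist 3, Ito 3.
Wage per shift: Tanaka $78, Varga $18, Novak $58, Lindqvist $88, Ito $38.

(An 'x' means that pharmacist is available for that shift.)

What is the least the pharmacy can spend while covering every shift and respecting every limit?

$402

Picking the cheapest available pharmacist for each shift independently would cost $262, but that ignores the shift limits.
An optimal schedule: Shift 1→Novak, Shift 2→Ito, Shift 3→Varga+Ito, Shift 4→Novak+Tanaka, Shift 5→Novak, Shift 6→Ito, Shift 7→Varga.
Total: 58 + 38 + 18 + 38 + 58 + 78 + 58 + 38 + 18 = $402.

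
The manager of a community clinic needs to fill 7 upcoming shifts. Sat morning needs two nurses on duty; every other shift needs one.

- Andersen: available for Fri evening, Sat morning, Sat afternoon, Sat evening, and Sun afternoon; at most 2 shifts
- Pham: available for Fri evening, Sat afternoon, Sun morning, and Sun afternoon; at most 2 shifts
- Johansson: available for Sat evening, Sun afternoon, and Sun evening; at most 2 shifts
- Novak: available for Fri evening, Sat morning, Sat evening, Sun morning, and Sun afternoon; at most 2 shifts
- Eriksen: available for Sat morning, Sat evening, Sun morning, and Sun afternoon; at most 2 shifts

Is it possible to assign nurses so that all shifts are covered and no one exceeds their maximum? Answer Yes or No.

Yes

Sun evening can only be covered by Johansson, so that assignment is forced.
One valid schedule: Fri evening→Andersen, Sat morning→Novak+Eriksen, Sat afternoon→Andersen, Sat evening→Johansson, Sun morning→Pham, Sun afternoon→Pham, Sun evening→Johansson.
Loads: Andersen 2/2, Pham 2/2, Johansson 2/2, Novak 1/2, Eriksen 1/2 — all within limits.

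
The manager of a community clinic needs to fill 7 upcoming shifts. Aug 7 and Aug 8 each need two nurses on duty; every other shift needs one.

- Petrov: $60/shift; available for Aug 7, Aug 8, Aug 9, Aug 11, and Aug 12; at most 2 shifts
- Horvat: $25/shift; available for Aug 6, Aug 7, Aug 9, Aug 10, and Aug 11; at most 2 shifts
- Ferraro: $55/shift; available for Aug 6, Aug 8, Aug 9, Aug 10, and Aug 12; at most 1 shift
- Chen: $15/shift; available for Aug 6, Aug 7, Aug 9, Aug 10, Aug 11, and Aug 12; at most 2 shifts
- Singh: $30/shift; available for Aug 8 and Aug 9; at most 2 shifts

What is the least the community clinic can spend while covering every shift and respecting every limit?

Picking the cheapest available nurse for each shift independently would cost $200, but that ignores the shift limits.
An optimal schedule: Aug 6→Horvat, Aug 7→Petrov+Horvat, Aug 8→Petrov+Singh, Aug 9→Singh, Aug 10→Ferraro, Aug 11→Chen, Aug 12→Chen.
Total: 25 + 60 + 25 + 60 + 30 + 30 + 55 + 15 + 15 = $315.

$315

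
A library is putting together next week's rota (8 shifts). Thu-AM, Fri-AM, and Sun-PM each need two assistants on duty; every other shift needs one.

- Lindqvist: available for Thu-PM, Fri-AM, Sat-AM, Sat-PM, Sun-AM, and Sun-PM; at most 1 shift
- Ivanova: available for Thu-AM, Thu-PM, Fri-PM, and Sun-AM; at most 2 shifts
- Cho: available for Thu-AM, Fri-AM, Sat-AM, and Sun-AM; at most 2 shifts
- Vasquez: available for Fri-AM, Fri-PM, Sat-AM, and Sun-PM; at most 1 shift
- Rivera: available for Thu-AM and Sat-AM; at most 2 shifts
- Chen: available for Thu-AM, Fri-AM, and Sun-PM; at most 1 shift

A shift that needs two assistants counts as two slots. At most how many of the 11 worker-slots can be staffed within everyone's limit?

9

Total capacity across all assistants is 1+2+2+1+2+1 = 9, and 11 slots are needed, so at most 9 can be filled.
An assignment achieving 9: Thu-AM→Cho+Rivera, Thu-PM→Ivanova, Fri-PM→Ivanova, Sat-AM→Rivera, Sat-PM→Lindqvist, Sun-AM→Cho, Sun-PM→Vasquez+Chen.
Loads: Lindqvist 1/1, Ivanova 2/2, Cho 2/2, Vasquez 1/1, Rivera 2/2, Chen 1/1.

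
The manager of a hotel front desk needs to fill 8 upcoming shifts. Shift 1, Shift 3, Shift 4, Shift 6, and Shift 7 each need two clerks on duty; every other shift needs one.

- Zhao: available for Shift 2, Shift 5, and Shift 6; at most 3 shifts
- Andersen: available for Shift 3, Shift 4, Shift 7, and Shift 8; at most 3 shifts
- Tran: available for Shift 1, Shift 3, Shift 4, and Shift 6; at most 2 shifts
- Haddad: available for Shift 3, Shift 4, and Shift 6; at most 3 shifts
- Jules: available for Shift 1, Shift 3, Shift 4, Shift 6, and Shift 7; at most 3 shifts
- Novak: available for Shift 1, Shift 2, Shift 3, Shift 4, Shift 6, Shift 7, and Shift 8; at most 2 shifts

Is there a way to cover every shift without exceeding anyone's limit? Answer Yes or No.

Shift 5 can only be covered by Zhao, so that assignment is forced.
One valid schedule: Shift 1→Tran+Jules, Shift 2→Zhao, Shift 3→Andersen+Tran, Shift 4→Haddad+Jules, Shift 5→Zhao, Shift 6→Zhao+Haddad, Shift 7→Andersen+Jules, Shift 8→Andersen.
Loads: Zhao 3/3, Andersen 3/3, Tran 2/2, Haddad 2/3, Jules 3/3, Novak 0/2 — all within limits.

Yes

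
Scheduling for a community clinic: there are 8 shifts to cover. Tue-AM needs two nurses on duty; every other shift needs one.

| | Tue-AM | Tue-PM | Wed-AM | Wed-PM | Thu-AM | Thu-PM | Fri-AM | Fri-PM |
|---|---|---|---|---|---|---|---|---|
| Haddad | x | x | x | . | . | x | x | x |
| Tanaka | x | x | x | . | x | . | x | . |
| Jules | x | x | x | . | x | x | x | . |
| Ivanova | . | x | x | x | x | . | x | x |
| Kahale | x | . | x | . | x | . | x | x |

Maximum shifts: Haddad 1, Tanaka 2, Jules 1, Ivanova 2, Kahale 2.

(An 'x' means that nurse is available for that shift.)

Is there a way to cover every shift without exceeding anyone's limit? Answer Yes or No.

No

Total capacity is 1+2+1+2+2 = 8 but 9 worker-slots are needed — infeasible.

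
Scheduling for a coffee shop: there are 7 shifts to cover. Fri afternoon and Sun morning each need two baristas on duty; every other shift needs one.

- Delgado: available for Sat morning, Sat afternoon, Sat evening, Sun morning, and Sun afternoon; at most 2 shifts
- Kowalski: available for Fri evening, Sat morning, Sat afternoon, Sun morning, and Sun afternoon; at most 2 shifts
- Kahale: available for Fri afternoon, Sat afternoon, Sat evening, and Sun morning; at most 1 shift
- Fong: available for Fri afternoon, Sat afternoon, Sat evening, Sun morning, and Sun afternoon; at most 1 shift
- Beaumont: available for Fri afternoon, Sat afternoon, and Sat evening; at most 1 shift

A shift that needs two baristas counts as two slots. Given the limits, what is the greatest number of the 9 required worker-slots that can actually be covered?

Total capacity across all baristas is 2+2+1+1+1 = 7, and 9 slots are needed, so at most 7 can be filled.
An assignment achieving 7: Fri afternoon→Kahale+Fong, Fri evening→Kowalski, Sat morning→Delgado, Sat evening→Beaumont, Sun morning→Kowalski, Sun afternoon→Delgado.
Loads: Delgado 2/2, Kowalski 2/2, Kahale 1/1, Fong 1/1, Beaumont 1/1.

7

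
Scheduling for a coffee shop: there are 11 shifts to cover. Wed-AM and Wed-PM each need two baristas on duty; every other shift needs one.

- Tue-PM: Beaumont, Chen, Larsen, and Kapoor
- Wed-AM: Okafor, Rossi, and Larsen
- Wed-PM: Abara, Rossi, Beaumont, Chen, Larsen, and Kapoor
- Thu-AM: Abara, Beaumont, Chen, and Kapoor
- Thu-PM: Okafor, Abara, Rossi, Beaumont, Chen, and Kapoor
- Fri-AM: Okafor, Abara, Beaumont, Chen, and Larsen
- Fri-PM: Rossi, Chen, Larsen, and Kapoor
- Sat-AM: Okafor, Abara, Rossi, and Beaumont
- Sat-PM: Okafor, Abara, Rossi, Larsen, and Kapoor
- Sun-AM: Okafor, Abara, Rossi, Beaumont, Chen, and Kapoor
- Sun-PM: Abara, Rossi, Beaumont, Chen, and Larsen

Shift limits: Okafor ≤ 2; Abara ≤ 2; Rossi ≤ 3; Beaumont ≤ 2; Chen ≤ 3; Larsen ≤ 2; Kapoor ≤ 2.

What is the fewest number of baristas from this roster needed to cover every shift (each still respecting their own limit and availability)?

13 slots to fill and no one can take more than 3, so at least ⌈13/3⌉ = 5 baristas are needed.
Any 5 baristas together have capacity at most 3+3+2+2+2 = 12 < 13 slots, so 5 can never suffice.
Okafor, Abara, Rossi, Beaumont, Chen, and Larsen alone can cover everything: Tue-PM→Beaumont, Wed-AM→Okafor+Rossi, Wed-PM→Chen+Larsen, Thu-AM→Abara, Thu-PM→Rossi, Fri-AM→Beaumont, Fri-PM→Rossi, Sat-AM→Okafor, Sat-PM→Abara, Sun-AM→Chen, Sun-PM→Chen.

6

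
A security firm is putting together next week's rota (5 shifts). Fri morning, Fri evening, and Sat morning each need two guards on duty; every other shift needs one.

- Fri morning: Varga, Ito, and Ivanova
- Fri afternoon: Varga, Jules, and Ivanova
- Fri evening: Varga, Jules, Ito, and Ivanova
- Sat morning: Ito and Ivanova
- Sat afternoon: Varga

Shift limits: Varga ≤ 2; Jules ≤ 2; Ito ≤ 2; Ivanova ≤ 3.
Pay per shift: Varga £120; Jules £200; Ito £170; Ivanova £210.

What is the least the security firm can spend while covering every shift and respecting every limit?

Sat morning can only be covered by Ito and Ivanova, so that assignment is forced.
Sat afternoon can only be covered by Varga, so that assignment is forced.
Picking the cheapest available guard for each shift independently would cost £1200, but that ignores the shift limits.
An optimal schedule: Fri morning→Varga+Ito, Fri afternoon→Jules, Fri evening→Jules+Ivanova, Sat morning→Ito+Ivanova, Sat afternoon→Varga.
Total: 120 + 170 + 200 + 200 + 210 + 170 + 210 + 120 = £1400.

£1400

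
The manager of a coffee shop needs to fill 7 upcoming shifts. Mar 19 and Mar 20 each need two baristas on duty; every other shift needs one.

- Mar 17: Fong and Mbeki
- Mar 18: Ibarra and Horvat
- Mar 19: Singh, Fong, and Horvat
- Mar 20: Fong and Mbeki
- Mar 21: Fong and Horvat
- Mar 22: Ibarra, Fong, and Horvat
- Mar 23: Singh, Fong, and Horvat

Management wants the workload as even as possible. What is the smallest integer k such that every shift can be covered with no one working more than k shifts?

2

With 5 baristas and 9 worker-slots to fill, someone must work at least ⌈9/5⌉ = 2 shifts, so k ≥ 2.
k = 2 works: Mar 17→Fong, Mar 18→Ibarra, Mar 19→Singh+Horvat, Mar 20→Fong+Mbeki, Mar 21→Horvat, Mar 22→Ibarra, Mar 23→Singh.
Loads: Singh 2, Ibarra 2, Fong 2, Mbeki 1, Horvat 2 — all ≤ 2.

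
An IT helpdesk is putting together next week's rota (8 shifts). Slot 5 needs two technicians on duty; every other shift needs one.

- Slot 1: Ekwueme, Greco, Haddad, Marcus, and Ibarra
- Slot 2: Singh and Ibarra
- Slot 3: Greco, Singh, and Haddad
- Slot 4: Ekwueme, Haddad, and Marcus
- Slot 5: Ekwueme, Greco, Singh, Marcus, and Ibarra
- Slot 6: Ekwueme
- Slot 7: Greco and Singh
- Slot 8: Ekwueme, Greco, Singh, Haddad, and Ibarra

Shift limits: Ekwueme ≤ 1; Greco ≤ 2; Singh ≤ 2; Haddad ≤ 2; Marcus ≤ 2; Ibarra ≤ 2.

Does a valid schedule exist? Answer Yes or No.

Slot 6 can only be covered by Ekwueme, so that assignment is forced.
One valid schedule: Slot 1→Haddad, Slot 2→Singh, Slot 3→Greco, Slot 4→Haddad, Slot 5→Marcus+Ibarra, Slot 6→Ekwueme, Slot 7→Greco, Slot 8→Singh.
Loads: Ekwueme 1/1, Greco 2/2, Singh 2/2, Haddad 2/2, Marcus 1/2, Ibarra 1/2 — all within limits.

Yes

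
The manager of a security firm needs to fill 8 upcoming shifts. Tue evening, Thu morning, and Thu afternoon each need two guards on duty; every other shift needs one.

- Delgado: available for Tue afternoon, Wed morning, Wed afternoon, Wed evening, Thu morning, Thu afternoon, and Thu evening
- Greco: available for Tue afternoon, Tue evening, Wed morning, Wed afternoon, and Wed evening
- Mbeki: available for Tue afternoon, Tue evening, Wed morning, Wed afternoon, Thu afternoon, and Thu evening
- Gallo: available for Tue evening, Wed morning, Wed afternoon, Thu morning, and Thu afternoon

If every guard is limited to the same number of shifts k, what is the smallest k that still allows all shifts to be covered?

3

With 4 guards and 11 worker-slots to fill, someone must work at least ⌈11/4⌉ = 3 shifts, so k ≥ 3.
k = 3 works: Tue afternoon→Greco, Tue evening→Greco+Mbeki, Wed morning→Greco, Wed afternoon→Mbeki, Wed evening→Delgado, Thu morning→Delgado+Gallo, Thu afternoon→Mbeki+Gallo, Thu evening→Delgado.
Loads: Delgado 3, Greco 3, Mbeki 3, Gallo 2 — all ≤ 3.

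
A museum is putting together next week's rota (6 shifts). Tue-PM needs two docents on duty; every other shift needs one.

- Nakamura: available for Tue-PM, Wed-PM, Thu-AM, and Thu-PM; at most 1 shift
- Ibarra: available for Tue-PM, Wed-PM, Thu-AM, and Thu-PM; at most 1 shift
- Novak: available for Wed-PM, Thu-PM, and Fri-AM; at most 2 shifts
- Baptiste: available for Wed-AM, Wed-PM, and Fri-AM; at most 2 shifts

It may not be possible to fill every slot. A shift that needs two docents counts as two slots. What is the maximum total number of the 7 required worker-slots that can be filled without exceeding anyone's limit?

6

Total capacity across all docents is 1+1+2+2 = 6, and 7 slots are needed, so at most 6 can be filled.
An assignment achieving 6: Tue-PM→Nakamura+Ibarra, Wed-AM→Baptiste, Wed-PM→Baptiste, Thu-PM→Novak, Fri-AM→Novak.
Loads: Nakamura 1/1, Ibarra 1/1, Novak 2/2, Baptiste 2/2.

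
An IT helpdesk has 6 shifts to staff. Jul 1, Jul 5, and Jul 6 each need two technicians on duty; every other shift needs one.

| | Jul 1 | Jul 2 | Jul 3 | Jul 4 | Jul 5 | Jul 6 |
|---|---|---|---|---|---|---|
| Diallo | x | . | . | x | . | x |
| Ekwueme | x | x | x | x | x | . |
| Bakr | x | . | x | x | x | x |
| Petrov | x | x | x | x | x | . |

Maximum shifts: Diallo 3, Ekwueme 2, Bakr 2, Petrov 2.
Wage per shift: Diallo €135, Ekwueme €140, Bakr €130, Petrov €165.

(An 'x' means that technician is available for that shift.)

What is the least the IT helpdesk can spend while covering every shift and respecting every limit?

Jul 6 can only be covered by Diallo and Bakr, so that assignment is forced.
Picking the cheapest available technician for each shift independently would cost €1200, but that ignores the shift limits.
An optimal schedule: Jul 1→Diallo+Petrov, Jul 2→Ekwueme, Jul 3→Ekwueme, Jul 4→Diallo, Jul 5→Bakr+Petrov, Jul 6→Diallo+Bakr.
Total: 135 + 165 + 140 + 140 + 135 + 130 + 165 + 135 + 130 = €1275.

€1275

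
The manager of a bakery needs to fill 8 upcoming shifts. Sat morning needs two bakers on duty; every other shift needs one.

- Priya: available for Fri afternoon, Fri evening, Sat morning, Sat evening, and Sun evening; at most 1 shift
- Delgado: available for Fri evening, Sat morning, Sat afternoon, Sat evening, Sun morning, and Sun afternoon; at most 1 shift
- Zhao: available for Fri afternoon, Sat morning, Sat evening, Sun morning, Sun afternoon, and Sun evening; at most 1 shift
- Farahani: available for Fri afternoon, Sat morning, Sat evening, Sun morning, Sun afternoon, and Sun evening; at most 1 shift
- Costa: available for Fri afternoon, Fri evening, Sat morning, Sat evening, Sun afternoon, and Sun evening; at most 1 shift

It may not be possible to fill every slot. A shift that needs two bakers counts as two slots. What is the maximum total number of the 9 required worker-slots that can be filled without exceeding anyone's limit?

5

Total capacity across all bakers is 1+1+1+1+1 = 5, and 9 slots are needed, so at most 5 can be filled.
An assignment achieving 5: Fri afternoon→Farahani, Fri evening→Priya, Sat afternoon→Delgado, Sun morning→Zhao, Sun afternoon→Costa.
Loads: Priya 1/1, Delgado 1/1, Zhao 1/1, Farahani 1/1, Costa 1/1.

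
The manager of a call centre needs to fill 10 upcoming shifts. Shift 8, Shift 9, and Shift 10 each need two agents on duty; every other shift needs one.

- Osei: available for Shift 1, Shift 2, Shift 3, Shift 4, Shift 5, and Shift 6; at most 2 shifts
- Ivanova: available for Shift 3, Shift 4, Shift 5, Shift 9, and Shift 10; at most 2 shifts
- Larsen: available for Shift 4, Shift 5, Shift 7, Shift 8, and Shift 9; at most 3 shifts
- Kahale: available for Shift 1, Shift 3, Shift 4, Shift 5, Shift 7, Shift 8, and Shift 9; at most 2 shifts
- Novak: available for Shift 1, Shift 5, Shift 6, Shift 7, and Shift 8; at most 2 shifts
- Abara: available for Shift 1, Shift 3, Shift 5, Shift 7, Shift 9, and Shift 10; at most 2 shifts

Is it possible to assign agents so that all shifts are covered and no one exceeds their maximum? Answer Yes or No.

Yes

Shift 2 can only be covered by Osei, so that assignment is forced.
Shift 10 can only be covered by Ivanova and Abara, so that assignment is forced.
One valid schedule: Shift 1→Kahale, Shift 2→Osei, Shift 3→Ivanova, Shift 4→Larsen, Shift 5→Novak, Shift 6→Osei, Shift 7→Novak, Shift 8→Larsen+Kahale, Shift 9→Larsen+Abara, Shift 10→Ivanova+Abara.
Loads: Osei 2/2, Ivanova 2/2, Larsen 3/3, Kahale 2/2, Novak 2/2, Abara 2/2 — all within limits.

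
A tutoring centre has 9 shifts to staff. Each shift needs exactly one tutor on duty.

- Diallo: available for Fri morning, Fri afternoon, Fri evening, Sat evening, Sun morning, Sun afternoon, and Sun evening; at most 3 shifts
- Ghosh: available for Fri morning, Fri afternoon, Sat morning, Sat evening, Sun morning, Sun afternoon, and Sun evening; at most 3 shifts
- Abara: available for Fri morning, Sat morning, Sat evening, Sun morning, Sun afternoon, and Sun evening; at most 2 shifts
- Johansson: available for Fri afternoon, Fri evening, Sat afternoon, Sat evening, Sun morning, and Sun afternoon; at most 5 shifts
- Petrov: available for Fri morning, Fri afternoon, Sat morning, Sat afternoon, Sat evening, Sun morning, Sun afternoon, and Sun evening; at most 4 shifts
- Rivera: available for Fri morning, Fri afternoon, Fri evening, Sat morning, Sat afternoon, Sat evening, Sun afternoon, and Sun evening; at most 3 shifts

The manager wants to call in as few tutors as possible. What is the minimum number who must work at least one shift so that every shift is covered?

2

9 slots to fill and no one can take more than 5, so at least ⌈9/5⌉ = 2 tutors are needed.
Johansson and Petrov alone can cover everything: Fri morning→Petrov, Fri afternoon→Johansson, Fri evening→Johansson, Sat morning→Petrov, Sat afternoon→Johansson, Sat evening→Johansson, Sun morning→Johansson, Sun afternoon→Petrov, Sun evening→Petrov.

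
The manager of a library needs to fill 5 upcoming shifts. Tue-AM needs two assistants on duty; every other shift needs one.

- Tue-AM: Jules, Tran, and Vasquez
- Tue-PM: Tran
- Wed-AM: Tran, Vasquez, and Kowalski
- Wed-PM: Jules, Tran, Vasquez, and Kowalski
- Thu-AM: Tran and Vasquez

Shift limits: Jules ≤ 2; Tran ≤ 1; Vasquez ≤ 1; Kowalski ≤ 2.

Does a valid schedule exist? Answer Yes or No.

Total capacity is 6 and 6 slots are needed, so capacity alone doesn't rule it out.
Shifts {Tue-AM, Tue-PM, Thu-AM} need 4 worker-slots in total, but the assistants available for any of those shifts (Jules, Tran, and Vasquez) can supply at most 3 among them. So no valid schedule exists.

No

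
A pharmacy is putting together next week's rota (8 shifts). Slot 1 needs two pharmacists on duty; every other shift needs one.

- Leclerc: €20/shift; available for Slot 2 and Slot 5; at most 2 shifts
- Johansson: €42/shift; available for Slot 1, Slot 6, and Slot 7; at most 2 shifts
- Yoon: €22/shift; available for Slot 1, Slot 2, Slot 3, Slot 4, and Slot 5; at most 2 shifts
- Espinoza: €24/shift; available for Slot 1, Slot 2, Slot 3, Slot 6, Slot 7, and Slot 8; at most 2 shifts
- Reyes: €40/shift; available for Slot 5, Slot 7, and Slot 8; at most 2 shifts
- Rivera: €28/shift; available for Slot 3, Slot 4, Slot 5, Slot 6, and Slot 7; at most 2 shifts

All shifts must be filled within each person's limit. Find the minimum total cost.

€228

Picking the cheapest available pharmacist for each shift independently would cost €202, but that ignores the shift limits.
An optimal schedule: Slot 1→Yoon+Espinoza, Slot 2→Leclerc, Slot 3→Rivera, Slot 4→Yoon, Slot 5→Leclerc, Slot 6→Rivera, Slot 7→Reyes, Slot 8→Espinoza.
Total: 22 + 24 + 20 + 28 + 22 + 20 + 28 + 40 + 24 = €228.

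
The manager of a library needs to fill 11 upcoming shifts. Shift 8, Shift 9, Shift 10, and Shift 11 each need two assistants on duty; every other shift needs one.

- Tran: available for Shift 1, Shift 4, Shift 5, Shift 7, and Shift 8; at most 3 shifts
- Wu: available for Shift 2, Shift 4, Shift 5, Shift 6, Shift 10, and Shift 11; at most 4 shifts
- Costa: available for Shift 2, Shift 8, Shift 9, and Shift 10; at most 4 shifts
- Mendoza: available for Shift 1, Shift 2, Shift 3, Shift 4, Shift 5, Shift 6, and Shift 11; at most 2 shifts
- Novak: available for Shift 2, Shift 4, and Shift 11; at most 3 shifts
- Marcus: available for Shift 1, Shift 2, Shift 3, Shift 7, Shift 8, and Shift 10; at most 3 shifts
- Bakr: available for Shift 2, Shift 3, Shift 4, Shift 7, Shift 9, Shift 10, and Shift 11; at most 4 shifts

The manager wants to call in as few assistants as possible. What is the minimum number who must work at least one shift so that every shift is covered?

15 slots to fill and no one can take more than 4, so at least ⌈15/4⌉ = 4 assistants are needed.
Tran, Wu, Costa, and Bakr alone can cover everything: Shift 1→Tran, Shift 2→Costa, Shift 3→Bakr, Shift 4→Wu, Shift 5→Tran, Shift 6→Wu, Shift 7→Bakr, Shift 8→Tran+Costa, Shift 9→Costa+Bakr, Shift 10→Wu+Costa, Shift 11→Wu+Bakr.

4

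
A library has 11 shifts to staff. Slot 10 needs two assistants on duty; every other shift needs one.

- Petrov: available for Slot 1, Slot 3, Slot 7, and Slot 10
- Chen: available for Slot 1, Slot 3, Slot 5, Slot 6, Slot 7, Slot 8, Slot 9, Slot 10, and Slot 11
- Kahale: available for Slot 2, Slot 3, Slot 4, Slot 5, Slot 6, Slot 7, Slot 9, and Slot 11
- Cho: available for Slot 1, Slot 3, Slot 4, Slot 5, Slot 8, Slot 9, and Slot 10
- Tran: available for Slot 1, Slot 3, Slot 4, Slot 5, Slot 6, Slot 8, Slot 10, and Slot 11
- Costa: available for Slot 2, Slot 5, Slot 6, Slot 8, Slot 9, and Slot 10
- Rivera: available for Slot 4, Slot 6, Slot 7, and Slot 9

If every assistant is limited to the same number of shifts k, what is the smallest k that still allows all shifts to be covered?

2

With 7 assistants and 12 worker-slots to fill, someone must work at least ⌈12/7⌉ = 2 shifts, so k ≥ 2.
k = 2 works: Slot 1→Petrov, Slot 2→Kahale, Slot 3→Cho, Slot 4→Kahale, Slot 5→Cho, Slot 6→Tran, Slot 7→Petrov, Slot 8→Chen, Slot 9→Costa, Slot 10→Tran+Costa, Slot 11→Chen.
Loads: Petrov 2, Chen 2, Kahale 2, Cho 2, Tran 2, Costa 2, Rivera 0 — all ≤ 2.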